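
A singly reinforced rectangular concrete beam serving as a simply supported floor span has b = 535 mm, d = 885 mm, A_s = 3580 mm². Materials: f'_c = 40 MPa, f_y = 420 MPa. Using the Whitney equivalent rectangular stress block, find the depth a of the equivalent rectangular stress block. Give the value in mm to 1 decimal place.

a ≈ 82.7 mm

T = A_s f_y = 3580 × 420 = 1503600 N = 1503.6 kN.
Setting C = 0.85 f'_c a b equal to T: a = 1503600/(0.85 × 40 × 535) = 82.7 mm.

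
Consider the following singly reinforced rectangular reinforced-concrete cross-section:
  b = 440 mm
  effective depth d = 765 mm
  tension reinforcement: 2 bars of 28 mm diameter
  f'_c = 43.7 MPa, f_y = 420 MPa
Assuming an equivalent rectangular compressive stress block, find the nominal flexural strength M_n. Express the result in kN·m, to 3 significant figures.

M_n ≈ 388 kN·m

A_s = 2 × 616 = 1232 mm².
T = A_s f_y = 1232 × 420 = 517440 N = 517.44 kN.
From C = T: a = T/(0.85 f'_c b) = 517440/(0.85 × 43.7 × 440) = 31.66 mm.
M_n = T(d − a/2) = 517.44 kN × (765 − 15.83) mm = 387.65 kN·m.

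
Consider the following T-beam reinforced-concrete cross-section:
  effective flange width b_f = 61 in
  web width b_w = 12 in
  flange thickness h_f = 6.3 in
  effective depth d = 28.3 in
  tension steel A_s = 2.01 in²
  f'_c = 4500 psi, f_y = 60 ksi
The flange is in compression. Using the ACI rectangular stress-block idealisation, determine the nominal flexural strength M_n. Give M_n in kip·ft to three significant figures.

M_n ≈ 282 kip·ft

Tension: T = A_s f_y = 2.01 × 60 = 120.6 kips.
Try a within the flange: a = T/(0.85 f'_c b_f) = 120.6/(0.85 × 4.5 × 61) = 0.517 in.
Since a = 0.517 ≤ h_f = 6.3 in, the stress block lies entirely in the flange; analyse as a rectangular beam of width b_f.
M_n = T(d − a/2) = 120.6 × (28.3 − 0.2585) = 3381.8 kip·in.
M_n = 3381.8/12 = 281.82 kip·ft.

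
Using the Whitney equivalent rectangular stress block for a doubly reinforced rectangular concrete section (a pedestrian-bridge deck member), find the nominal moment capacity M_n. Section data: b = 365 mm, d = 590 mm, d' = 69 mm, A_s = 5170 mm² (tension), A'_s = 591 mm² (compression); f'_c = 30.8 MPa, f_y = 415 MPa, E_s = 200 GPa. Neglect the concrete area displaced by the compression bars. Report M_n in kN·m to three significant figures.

Assume both tension and compression steel yield.
Net tension couple steel: A_s − A'_s = 4579 mm².
a = (A_s − A'_s) f_y / (0.85 f'_c b) = 1900285/(0.85 × 30.8 × 365) = 198.86 mm.
c = a/β₁ = 198.86/0.83 = 239.59 mm; ε'_s = 0.003(c − d')/c = 0.0021 ≥ f_y/E_s = 0.0021, so compression steel does yield.
M_n = (A_s − A'_s) f_y (d − a/2) + A'_s f_y (d − d') = [1900285 × (590 − 99.43) + 245265 × (590 − 69)] × 10⁻⁶ = 932.22 + 127.78 = 1060.00 kN·m.

M_n ≈ 1060 kN·m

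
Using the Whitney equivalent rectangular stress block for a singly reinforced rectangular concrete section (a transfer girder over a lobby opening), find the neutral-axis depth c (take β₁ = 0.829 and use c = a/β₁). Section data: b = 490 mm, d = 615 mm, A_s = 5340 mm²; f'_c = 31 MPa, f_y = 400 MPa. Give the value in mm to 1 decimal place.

c ≈ 199.6 mm

T = A_s f_y = 5340 × 400 = 2136000 N = 2136 kN.
Setting C = 0.85 f'_c a b equal to T: a = 2136000/(0.85 × 31 × 490) = 165.434 mm.
With β₁ = 0.829, c = a/β₁ = 165.434/0.829 = 199.6 mm.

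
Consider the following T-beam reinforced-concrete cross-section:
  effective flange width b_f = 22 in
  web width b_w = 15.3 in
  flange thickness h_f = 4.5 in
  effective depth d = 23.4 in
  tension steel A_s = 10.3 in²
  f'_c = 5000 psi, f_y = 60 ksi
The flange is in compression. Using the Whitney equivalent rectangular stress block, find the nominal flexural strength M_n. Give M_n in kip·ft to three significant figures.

M_n ≈ 1030 kip·ft

Tension: T = A_s f_y = 10.3 × 60 = 618 kips.
Try a within the flange: a = T/(0.85 f'_c b_f) = 618/(0.85 × 5 × 22) = 6.610 in.
a = 6.610 > h_f = 4.5 in: the block extends into the web. Split into flange-overhang and web parts.
C_f = 0.85 f'_c (b_f − b_w) h_f = 0.85 × 5 × (22 − 15.3) × 4.5 = 128.1 kips.
Remaining web compression depth: a_w = (T − C_f)/(0.85 f'_c b_w) = (618 − 128.1)/(0.85 × 5 × 15.3) = 7.534 in.
M_n = C_f(d − h_f/2) + (T − C_f)(d − a_w/2) = 128.1 × (23.4 − 2.25) + 489.9 × (23.4 − 3.767) = 2709.3 + 9618.2 = 12327.5 kip·in.
M_n = 12327.5/12 = 1027.29 kip·ft.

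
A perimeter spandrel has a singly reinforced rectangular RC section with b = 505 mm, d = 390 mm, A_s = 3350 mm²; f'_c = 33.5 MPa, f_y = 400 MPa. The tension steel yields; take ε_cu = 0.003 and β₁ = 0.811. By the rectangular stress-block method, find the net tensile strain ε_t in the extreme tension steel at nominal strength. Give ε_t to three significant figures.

ε_t ≈ 0.00718

a = A_s f_y/(0.85 f'_c b) = 93.19 mm.
β₁ = 0.811, so c = a/β₁ = 93.19/0.811 = 114.91 mm.
From the linear strain diagram with ε_cu = 0.003: ε_t = 0.003 (d − c)/c = 0.003 × (390 − 114.91)/114.91 = 0.00718.
Since ε_t ≥ 0.005, the section is tension-controlled.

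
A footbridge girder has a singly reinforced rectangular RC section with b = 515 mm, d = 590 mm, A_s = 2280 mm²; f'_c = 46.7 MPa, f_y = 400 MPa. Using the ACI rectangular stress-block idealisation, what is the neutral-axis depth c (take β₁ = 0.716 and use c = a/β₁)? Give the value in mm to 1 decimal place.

T = A_s f_y = 2280 × 400 = 912000 N = 912 kN.
Setting C = 0.85 f'_c a b equal to T: a = 912000/(0.85 × 46.7 × 515) = 44.612 mm.
With β₁ = 0.716, c = a/β₁ = 44.612/0.716 = 62.3 mm.

c ≈ 62.3 mm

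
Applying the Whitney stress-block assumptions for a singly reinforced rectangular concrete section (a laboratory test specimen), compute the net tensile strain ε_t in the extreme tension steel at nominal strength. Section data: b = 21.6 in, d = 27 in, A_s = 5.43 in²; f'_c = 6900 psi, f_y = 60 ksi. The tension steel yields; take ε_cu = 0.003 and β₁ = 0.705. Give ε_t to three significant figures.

ε_t ≈ 0.0192

a = A_s f_y/(0.85 f'_c b) = 2.572 in.
β₁ = 0.705, so c = a/β₁ = 2.572/0.705 = 3.648 in.
From the linear strain diagram with ε_cu = 0.003: ε_t = 0.003 (d − c)/c = 0.003 × (27 − 3.648)/3.648 = 0.0192.
Since ε_t ≥ 0.005, the section is tension-controlled.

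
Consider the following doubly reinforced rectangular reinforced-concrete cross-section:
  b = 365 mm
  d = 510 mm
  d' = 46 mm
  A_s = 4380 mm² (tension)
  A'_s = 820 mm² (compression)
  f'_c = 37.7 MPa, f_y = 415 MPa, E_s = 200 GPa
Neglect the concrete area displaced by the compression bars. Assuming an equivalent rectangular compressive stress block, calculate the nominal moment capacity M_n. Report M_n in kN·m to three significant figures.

Assume both tension and compression steel yield.
Net tension couple steel: A_s − A'_s = 3560 mm².
a = (A_s − A'_s) f_y / (0.85 f'_c b) = 1477400/(0.85 × 37.7 × 365) = 126.31 mm.
c = a/β₁ = 126.31/0.781 = 161.73 mm; ε'_s = 0.003(c − d')/c = 0.0021 ≥ f_y/E_s = 0.0021, so compression steel does yield.
M_n = (A_s − A'_s) f_y (d − a/2) + A'_s f_y (d − d') = [1477400 × (510 − 63.155) + 340300 × (510 − 46)] × 10⁻⁶ = 660.17 + 157.90 = 818.07 kN·m.

M_n ≈ 818 kN·m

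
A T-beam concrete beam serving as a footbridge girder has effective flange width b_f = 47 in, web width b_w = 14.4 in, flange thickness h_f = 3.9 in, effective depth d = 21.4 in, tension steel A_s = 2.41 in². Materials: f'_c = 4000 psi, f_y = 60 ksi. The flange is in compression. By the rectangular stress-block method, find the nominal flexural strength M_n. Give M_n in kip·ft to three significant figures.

M_n ≈ 252 kip·ft

Tension: T = A_s f_y = 2.41 × 60 = 144.6 kips.
Try a within the flange: a = T/(0.85 f'_c b_f) = 144.6/(0.85 × 4 × 47) = 0.905 in.
Since a = 0.905 ≤ h_f = 3.9 in, the stress block lies entirely in the flange; analyse as a rectangular beam of width b_f.
M_n = T(d − a/2) = 144.6 × (21.4 − 0.4525) = 3029.0 kip·in.
M_n = 3029.0/12 = 252.42 kip·ft.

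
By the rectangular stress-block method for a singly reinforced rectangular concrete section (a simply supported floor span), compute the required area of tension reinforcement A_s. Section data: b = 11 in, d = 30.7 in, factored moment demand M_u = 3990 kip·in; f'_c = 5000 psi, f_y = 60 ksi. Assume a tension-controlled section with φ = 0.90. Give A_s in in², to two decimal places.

A_s ≈ 2.54 in²

M_n = M_u/φ = 3990/0.90 = 4433.33 kip·in.
From M_n = 0.85 f'_c a b (d − a/2):
a = d − √(d² − 2M_n/(0.85 f'_c b)) = 30.7 − √(30.7² − 2 × 4433.33/(0.85 × 5 × 11)) = 3.262 in.
A_s = 0.85 f'_c a b / f_y = 0.85 × 5 × 3.262 × 11 / 60 = 2.542 in².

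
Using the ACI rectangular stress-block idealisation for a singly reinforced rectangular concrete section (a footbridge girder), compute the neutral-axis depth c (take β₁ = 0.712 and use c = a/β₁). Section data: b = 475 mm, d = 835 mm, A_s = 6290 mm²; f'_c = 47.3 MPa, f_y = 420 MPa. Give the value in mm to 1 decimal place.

c ≈ 194.3 mm

T = A_s f_y = 6290 × 420 = 2641800 N = 2641.8 kN.
Setting C = 0.85 f'_c a b equal to T: a = 2641800/(0.85 × 47.3 × 475) = 138.333 mm.
With β₁ = 0.712, c = a/β₁ = 138.333/0.712 = 194.3 mm.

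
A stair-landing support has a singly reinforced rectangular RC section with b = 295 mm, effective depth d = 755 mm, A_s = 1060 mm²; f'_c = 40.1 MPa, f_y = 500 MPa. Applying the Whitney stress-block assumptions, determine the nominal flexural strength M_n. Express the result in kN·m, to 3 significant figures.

T = A_s f_y = 1060 × 500 = 530000 N = 530 kN.
From C = T: a = T/(0.85 f'_c b) = 530000/(0.85 × 40.1 × 295) = 52.71 mm.
M_n = T(d − a/2) = 530 kN × (755 − 26.355) mm = 386.18 kN·m.

M_n ≈ 386 kN·m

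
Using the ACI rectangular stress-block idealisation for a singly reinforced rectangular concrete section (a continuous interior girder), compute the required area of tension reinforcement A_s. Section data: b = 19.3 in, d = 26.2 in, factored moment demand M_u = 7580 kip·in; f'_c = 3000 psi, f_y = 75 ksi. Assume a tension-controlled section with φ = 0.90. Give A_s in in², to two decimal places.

M_n = M_u/φ = 7580/0.90 = 8422.22 kip·in.
From M_n = 0.85 f'_c a b (d − a/2):
a = d − √(d² − 2M_n/(0.85 f'_c b)) = 26.2 − √(26.2² − 2 × 8422.22/(0.85 × 3 × 19.3)) = 7.648 in.
A_s = 0.85 f'_c a b / f_y = 0.85 × 3 × 7.648 × 19.3 / 75 = 5.019 in².

A_s ≈ 5.02 in²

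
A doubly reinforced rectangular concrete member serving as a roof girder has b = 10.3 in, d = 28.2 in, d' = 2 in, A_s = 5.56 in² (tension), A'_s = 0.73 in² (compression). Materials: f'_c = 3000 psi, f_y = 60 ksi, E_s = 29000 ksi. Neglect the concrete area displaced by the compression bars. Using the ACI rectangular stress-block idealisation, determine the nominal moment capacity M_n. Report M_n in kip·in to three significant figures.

Assume both steels yield.
a = (A_s − A'_s) f_y/(0.85 f'_c b) = (5.56 − 0.73) × 60/(0.85 × 3 × 10.3) = 11.034 in.
c = a/β₁ = 11.034/0.85 = 12.981 in; ε'_s = 0.003(c − d')/c = 0.0025 ≥ ε_y = 0.0021, so the compression steel yields.
M_n = (A_s − A'_s) f_y (d − a/2) + A'_s f_y (d − d') = 289.8 × (28.2 − 5.517) + 43.8 × (28.2 − 2) = 6573.5 + 1147.6 = 7721.1 kip·in.

M_n ≈ 7720 kip·in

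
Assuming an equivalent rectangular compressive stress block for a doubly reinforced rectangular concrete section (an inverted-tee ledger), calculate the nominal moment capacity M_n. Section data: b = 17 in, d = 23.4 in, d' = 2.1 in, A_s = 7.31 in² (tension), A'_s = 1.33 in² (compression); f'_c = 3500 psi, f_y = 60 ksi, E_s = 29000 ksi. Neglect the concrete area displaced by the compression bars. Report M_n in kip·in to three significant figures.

M_n ≈ 8820 kip·in

Assume both steels yield.
a = (A_s − A'_s) f_y/(0.85 f'_c b) = (7.31 − 1.33) × 60/(0.85 × 3.5 × 17) = 7.094 in.
c = a/β₁ = 7.094/0.85 = 8.346 in; ε'_s = 0.003(c − d')/c = 0.0022 ≥ ε_y = 0.0021, so the compression steel yields.
M_n = (A_s − A'_s) f_y (d − a/2) + A'_s f_y (d − d') = 358.8 × (23.4 − 3.547) + 79.8 × (23.4 − 2.1) = 7123.3 + 1699.7 = 8823.0 kip·in.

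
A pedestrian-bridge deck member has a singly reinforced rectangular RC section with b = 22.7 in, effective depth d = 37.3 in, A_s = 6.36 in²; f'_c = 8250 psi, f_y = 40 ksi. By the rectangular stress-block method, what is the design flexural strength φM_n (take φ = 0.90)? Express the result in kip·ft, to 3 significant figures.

φM_n ≈ 696 kip·ft

T = A_s f_y = 6.36 × 40 = 254.4 kips.
a = T/(0.85 f'_c b) = 254.4/(0.85 × 8.25 × 22.7) = 1.598 in.
M_n = T(d − a/2) = 254.4 × (37.3 − 0.799) = 9285.9 kip·in = 9285.9/12 = 773.83 kip·ft.
φM_n = 0.90 × 773.83 = 696.45 kip·ft.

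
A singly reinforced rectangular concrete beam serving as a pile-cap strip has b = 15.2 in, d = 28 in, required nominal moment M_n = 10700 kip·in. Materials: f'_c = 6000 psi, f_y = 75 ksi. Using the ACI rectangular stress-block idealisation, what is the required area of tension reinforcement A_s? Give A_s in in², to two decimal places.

From M_n = 0.85 f'_c a b (d − a/2):
a = d − √(d² − 2M_n/(0.85 f'_c b)) = 28 − √(28² − 2 × 10700/(0.85 × 6 × 15.2)) = 5.462 in.
A_s = 0.85 f'_c a b / f_y = 0.85 × 6 × 5.462 × 15.2 / 75 = 5.646 in².

A_s ≈ 5.65 in²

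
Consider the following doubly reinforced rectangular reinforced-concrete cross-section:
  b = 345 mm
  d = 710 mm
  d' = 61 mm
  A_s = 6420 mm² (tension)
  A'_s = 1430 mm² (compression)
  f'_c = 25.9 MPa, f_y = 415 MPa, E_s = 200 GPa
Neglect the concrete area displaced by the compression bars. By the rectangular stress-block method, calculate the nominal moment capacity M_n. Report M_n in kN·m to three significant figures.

M_n ≈ 1570 kN·m

Assume both tension and compression steel yield.
Net tension couple steel: A_s − A'_s = 4990 mm².
a = (A_s − A'_s) f_y / (0.85 f'_c b) = 2070850/(0.85 × 25.9 × 345) = 272.65 mm.
c = a/β₁ = 272.65/0.85 = 320.76 mm; ε'_s = 0.003(c − d')/c = 0.0024 ≥ f_y/E_s = 0.0021, so compression steel does yield.
M_n = (A_s − A'_s) f_y (d − a/2) + A'_s f_y (d − d') = [2070850 × (710 − 136.325) + 593450 × (710 − 61)] × 10⁻⁶ = 1187.99 + 385.15 = 1573.14 kN·m.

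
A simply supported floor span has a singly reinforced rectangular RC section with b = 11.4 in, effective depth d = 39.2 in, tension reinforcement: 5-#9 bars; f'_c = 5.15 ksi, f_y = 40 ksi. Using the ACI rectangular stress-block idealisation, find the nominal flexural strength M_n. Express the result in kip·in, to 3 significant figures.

M_n ≈ 7440 kip·in

A_s = 5 × 1 = 5 in².
T = A_s f_y = 5 × 40 = 200 kips.
a = T/(0.85 f'_c b) = 200/(0.85 × 5.15 × 11.4) = 4.008 in.
M_n = T(d − a/2) = 200 × (39.2 − 2.004) = 7439.2 kip·in.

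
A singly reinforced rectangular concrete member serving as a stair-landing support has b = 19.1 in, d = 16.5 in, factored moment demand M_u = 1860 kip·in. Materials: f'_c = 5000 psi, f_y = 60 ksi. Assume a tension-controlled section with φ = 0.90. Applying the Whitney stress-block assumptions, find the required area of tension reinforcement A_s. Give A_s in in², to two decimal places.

M_n = M_u/φ = 1860/0.90 = 2066.67 kip·in.
From M_n = 0.85 f'_c a b (d − a/2):
a = d − √(d² − 2M_n/(0.85 f'_c b)) = 16.5 − √(16.5² − 2 × 2066.67/(0.85 × 5 × 19.1)) = 1.623 in.
A_s = 0.85 f'_c a b / f_y = 0.85 × 5 × 1.623 × 19.1 / 60 = 2.196 in².

A_s ≈ 2.20 in²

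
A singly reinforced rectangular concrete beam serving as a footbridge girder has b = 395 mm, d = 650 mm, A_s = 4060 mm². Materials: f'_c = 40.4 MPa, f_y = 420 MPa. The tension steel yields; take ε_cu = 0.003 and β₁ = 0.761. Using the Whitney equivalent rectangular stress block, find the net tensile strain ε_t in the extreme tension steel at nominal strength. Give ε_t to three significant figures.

a = A_s f_y/(0.85 f'_c b) = 125.71 mm.
β₁ = 0.761, so c = a/β₁ = 125.71/0.761 = 165.19 mm.
From the linear strain diagram with ε_cu = 0.003: ε_t = 0.003 (d − c)/c = 0.003 × (650 − 165.19)/165.19 = 0.00880.
Since ε_t ≥ 0.005, the section is tension-controlled.

ε_t ≈ 0.00880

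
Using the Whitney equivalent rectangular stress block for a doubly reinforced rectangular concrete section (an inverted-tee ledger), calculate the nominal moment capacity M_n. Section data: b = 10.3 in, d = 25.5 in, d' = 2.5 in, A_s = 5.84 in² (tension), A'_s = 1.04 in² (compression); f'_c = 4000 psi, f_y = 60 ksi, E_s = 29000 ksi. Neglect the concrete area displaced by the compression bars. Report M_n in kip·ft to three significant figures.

M_n ≈ 633 kip·ft

Assume both steels yield.
a = (A_s − A'_s) f_y/(0.85 f'_c b) = (5.84 − 1.04) × 60/(0.85 × 4 × 10.3) = 8.224 in.
c = a/β₁ = 8.224/0.85 = 9.675 in; ε'_s = 0.003(c − d')/c = 0.0022 ≥ ε_y = 0.0021, so the compression steel yields.
M_n = (A_s − A'_s) f_y (d − a/2) + A'_s f_y (d − d') = 288 × (25.5 − 4.112) + 62.4 × (25.5 − 2.5) = 6159.7 + 1435.2 = 7594.9 kip·in = 7594.9/12 = 632.91 kip·ft.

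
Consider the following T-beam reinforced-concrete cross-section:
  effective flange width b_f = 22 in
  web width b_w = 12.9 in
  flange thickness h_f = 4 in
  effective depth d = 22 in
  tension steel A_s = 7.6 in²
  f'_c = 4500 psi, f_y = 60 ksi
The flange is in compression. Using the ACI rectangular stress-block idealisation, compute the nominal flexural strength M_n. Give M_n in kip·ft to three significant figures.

Tension: T = A_s f_y = 7.6 × 60 = 456 kips.
Try a within the flange: a = T/(0.85 f'_c b_f) = 456/(0.85 × 4.5 × 22) = 5.419 in.
a = 5.419 > h_f = 4 in: the block extends into the web. Split into flange-overhang and web parts.
C_f = 0.85 f'_c (b_f − b_w) h_f = 0.85 × 4.5 × (22 − 12.9) × 4 = 139.2 kips.
Remaining web compression depth: a_w = (T − C_f)/(0.85 f'_c b_w) = (456 − 139.2)/(0.85 × 4.5 × 12.9) = 6.420 in.
M_n = C_f(d − h_f/2) + (T − C_f)(d − a_w/2) = 139.2 × (22 − 2) + 316.8 × (22 − 3.21) = 2784.0 + 5952.7 = 8736.7 kip·in.
M_n = 8736.7/12 = 728.06 kip·ft.

M_n ≈ 728 kip·ft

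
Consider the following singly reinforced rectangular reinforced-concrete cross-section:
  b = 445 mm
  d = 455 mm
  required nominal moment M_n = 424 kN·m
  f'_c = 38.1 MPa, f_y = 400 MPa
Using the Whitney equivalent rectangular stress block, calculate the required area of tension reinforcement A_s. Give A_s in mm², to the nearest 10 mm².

With M_n = 0.85 f'_c a b (d − a/2), solve the quadratic for a:
a = d − √(d² − 2M_n/(0.85 f'_c b)) = 455 − √(455² − 2 × 424×10⁶/(0.85 × 38.1 × 445)) = 70.06 mm.
A_s = 0.85 f'_c a b / f_y = 0.85 × 38.1 × 70.06 × 445 / 400 = 2524.1 mm².

A_s ≈ 2520 mm²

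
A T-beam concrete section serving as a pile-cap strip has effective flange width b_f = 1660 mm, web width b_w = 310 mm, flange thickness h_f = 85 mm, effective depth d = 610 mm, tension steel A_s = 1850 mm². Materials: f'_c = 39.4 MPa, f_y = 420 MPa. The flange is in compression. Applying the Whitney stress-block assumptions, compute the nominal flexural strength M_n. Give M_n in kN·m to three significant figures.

Tension: T = A_s f_y = 1850 × 420 = 777000 N.
Try a within the flange: a = T/(0.85 f'_c b_f) = 777000/(0.85 × 39.4 × 1660) = 13.98 mm.
Since a = 13.98 ≤ h_f = 85 mm, the stress block lies entirely in the flange; analyse as a rectangular beam of width b_f.
M_n = T(d − a/2) = 777000 × (610 − 6.99) = 468.54 × 10⁶ N·mm.
M_n = 468.54 kN·m.

M_n ≈ 469 kN·m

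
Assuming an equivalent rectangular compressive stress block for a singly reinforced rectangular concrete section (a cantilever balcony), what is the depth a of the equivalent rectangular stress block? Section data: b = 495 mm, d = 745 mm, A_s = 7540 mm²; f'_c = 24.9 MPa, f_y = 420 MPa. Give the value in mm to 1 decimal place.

a ≈ 302.3 mm

T = A_s f_y = 7540 × 420 = 3166800 N = 3166.8 kN.
Setting C = 0.85 f'_c a b equal to T: a = 3166800/(0.85 × 24.9 × 495) = 302.3 mm.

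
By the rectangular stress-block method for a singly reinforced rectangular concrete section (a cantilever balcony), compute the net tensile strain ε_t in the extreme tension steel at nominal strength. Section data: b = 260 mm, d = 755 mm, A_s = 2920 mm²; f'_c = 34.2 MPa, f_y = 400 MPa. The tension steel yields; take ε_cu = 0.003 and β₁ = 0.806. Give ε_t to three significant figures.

a = A_s f_y/(0.85 f'_c b) = 154.53 mm.
β₁ = 0.806, so c = a/β₁ = 154.53/0.806 = 191.72 mm.
From the linear strain diagram with ε_cu = 0.003: ε_t = 0.003 (d − c)/c = 0.003 × (755 − 191.72)/191.72 = 0.00881.
Since ε_t ≥ 0.005, the section is tension-controlled.

ε_t ≈ 0.00881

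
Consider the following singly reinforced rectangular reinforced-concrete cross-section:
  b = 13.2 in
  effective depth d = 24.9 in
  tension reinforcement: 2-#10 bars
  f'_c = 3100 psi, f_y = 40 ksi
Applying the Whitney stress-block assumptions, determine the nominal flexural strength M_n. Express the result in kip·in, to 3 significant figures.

A_s = 2 × 1.27 = 2.54 in².
T = A_s f_y = 2.54 × 40 = 101.6 kips.
a = T/(0.85 f'_c b) = 101.6/(0.85 × 3.1 × 13.2) = 2.921 in.
M_n = T(d − a/2) = 101.6 × (24.9 − 1.4605) = 2381.5 kip·in.

M_n ≈ 2380 kip·in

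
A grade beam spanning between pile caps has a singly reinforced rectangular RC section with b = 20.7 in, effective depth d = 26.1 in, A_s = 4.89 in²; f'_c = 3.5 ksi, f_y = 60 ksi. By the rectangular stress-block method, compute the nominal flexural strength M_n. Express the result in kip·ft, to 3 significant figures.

M_n ≈ 580 kip·ft

T = A_s f_y = 4.89 × 60 = 293.4 kips.
a = T/(0.85 f'_c b) = 293.4/(0.85 × 3.5 × 20.7) = 4.764 in.
M_n = T(d − a/2) = 293.4 × (26.1 − 2.382) = 6958.9 kip·in = 6958.9/12 = 579.91 kip·ft.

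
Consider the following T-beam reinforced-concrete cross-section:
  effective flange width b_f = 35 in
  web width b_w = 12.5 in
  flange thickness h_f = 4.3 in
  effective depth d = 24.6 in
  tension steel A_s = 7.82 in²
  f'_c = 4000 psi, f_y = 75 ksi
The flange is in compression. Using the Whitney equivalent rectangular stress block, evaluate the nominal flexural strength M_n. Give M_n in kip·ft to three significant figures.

Tension: T = A_s f_y = 7.82 × 75 = 586.5 kips.
Try a within the flange: a = T/(0.85 f'_c b_f) = 586.5/(0.85 × 4 × 35) = 4.929 in.
a = 4.929 > h_f = 4.3 in: the block extends into the web. Split into flange-overhang and web parts.
C_f = 0.85 f'_c (b_f − b_w) h_f = 0.85 × 4 × (35 − 12.5) × 4.3 = 329.0 kips.
Remaining web compression depth: a_w = (T − C_f)/(0.85 f'_c b_w) = (586.5 − 329.0)/(0.85 × 4 × 12.5) = 6.059 in.
M_n = C_f(d − h_f/2) + (T − C_f)(d − a_w/2) = 329.0 × (24.6 − 2.15) + 257.5 × (24.6 − 3.0295) = 7386.1 + 5554.4 = 12940.5 kip·in.
M_n = 12940.5/12 = 1078.38 kip·ft.

M_n ≈ 1080 kip·ft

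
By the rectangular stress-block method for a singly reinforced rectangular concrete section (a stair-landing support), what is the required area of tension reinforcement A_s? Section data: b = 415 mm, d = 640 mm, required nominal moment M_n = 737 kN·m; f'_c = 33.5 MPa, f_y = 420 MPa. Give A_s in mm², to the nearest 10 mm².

With M_n = 0.85 f'_c a b (d − a/2), solve the quadratic for a:
a = d − √(d² − 2M_n/(0.85 f'_c b)) = 640 − √(640² − 2 × 737×10⁶/(0.85 × 33.5 × 415)) = 106.27 mm.
A_s = 0.85 f'_c a b / f_y = 0.85 × 33.5 × 106.27 × 415 / 420 = 2990.0 mm².

A_s ≈ 2990 mm²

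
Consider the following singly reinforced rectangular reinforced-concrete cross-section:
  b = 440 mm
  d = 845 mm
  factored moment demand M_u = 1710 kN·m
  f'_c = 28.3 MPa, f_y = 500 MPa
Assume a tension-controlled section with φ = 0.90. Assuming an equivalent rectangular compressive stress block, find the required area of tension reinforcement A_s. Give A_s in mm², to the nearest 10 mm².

A_s ≈ 5270 mm²

M_n = M_u/φ = 1710/0.90 = 1900 kN·m.
With M_n = 0.85 f'_c a b (d − a/2), solve the quadratic for a:
a = d − √(d² − 2M_n/(0.85 f'_c b)) = 845 − √(845² − 2 × 1900×10⁶/(0.85 × 28.3 × 440)) = 249.18 mm.
A_s = 0.85 f'_c a b / f_y = 0.85 × 28.3 × 249.18 × 440 / 500 = 5274.7 mm².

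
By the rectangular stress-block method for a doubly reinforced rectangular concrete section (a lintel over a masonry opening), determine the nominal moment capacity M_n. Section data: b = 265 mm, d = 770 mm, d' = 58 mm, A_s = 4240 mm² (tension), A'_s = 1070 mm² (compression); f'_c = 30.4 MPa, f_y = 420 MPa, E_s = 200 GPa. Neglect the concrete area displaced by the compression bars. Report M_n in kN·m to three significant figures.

M_n ≈ 1220 kN·m

Assume both tension and compression steel yield.
Net tension couple steel: A_s − A'_s = 3170 mm².
a = (A_s − A'_s) f_y / (0.85 f'_c b) = 1331400/(0.85 × 30.4 × 265) = 194.43 mm.
c = a/β₁ = 194.43/0.833 = 233.41 mm; ε'_s = 0.003(c − d')/c = 0.0023 ≥ f_y/E_s = 0.0021, so compression steel does yield.
M_n = (A_s − A'_s) f_y (d − a/2) + A'_s f_y (d − d') = [1331400 × (770 − 97.215) + 449400 × (770 − 58)] × 10⁻⁶ = 895.75 + 319.97 = 1215.72 kN·m.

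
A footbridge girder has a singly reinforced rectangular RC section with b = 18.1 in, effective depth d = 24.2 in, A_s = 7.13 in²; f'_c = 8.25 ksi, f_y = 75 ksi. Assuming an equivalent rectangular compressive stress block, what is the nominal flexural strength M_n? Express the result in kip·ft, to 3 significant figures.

T = A_s f_y = 7.13 × 75 = 534.75 kips.
a = T/(0.85 f'_c b) = 534.75/(0.85 × 8.25 × 18.1) = 4.213 in.
M_n = T(d − a/2) = 534.75 × (24.2 − 2.1065) = 11814.5 kip·in = 11814.5/12 = 984.54 kip·ft.

M_n ≈ 985 kip·ft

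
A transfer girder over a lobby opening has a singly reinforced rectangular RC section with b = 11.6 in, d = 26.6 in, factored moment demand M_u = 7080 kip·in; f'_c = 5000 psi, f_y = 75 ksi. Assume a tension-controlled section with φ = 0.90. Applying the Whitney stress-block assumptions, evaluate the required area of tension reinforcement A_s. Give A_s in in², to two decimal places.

A_s ≈ 4.53 in²

M_n = M_u/φ = 7080/0.90 = 7866.67 kip·in.
From M_n = 0.85 f'_c a b (d − a/2):
a = d − √(d² − 2M_n/(0.85 f'_c b)) = 26.6 − √(26.6² − 2 × 7866.67/(0.85 × 5 × 11.6)) = 6.891 in.
A_s = 0.85 f'_c a b / f_y = 0.85 × 5 × 6.891 × 11.6 / 75 = 4.530 in².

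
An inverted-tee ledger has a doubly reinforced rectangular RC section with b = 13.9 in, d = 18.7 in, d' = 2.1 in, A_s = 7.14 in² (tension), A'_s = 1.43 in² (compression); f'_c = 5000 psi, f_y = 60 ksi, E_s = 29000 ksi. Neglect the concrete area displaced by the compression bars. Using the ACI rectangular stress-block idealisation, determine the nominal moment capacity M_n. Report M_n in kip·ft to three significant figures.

Assume both steels yield.
a = (A_s − A'_s) f_y/(0.85 f'_c b) = (7.14 − 1.43) × 60/(0.85 × 5 × 13.9) = 5.799 in.
c = a/β₁ = 5.799/0.8 = 7.249 in; ε'_s = 0.003(c − d')/c = 0.0021 ≥ ε_y = 0.0021, so the compression steel yields.
M_n = (A_s − A'_s) f_y (d − a/2) + A'_s f_y (d − d') = 342.6 × (18.7 − 2.8995) + 85.8 × (18.7 − 2.1) = 5413.3 + 1424.3 = 6837.6 kip·in = 6837.6/12 = 569.80 kip·ft.

M_n ≈ 570 kip·ft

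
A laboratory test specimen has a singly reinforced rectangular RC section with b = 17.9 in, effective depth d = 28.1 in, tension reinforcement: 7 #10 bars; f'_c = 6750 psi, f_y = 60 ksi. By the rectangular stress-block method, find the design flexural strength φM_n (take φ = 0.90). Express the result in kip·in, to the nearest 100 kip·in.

φM_n ≈ 12200 kip·in

A_s = 7 × 1.27 = 8.89 in².
T = A_s f_y = 8.89 × 60 = 533.4 kips.
a = T/(0.85 f'_c b) = 533.4/(0.85 × 6.75 × 17.9) = 5.194 in.
M_n = T(d − a/2) = 533.4 × (28.1 − 2.597) = 13603.3 kip·in.
φM_n = 0.90 × 13603.3 = 12243.0 kip·in.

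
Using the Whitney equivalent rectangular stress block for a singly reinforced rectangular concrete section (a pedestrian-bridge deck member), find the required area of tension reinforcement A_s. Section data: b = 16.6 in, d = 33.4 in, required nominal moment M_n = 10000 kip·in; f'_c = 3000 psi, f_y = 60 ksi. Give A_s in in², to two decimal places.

From M_n = 0.85 f'_c a b (d − a/2):
a = d − √(d² − 2M_n/(0.85 f'_c b)) = 33.4 − √(33.4² − 2 × 10000/(0.85 × 3 × 16.6)) = 8.041 in.
A_s = 0.85 f'_c a b / f_y = 0.85 × 3 × 8.041 × 16.6 / 60 = 5.673 in².

A_s ≈ 5.67 in²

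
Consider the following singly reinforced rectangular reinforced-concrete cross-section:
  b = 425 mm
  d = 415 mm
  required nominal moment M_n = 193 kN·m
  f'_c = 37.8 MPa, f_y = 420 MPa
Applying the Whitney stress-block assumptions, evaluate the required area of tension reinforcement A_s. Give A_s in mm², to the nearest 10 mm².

With M_n = 0.85 f'_c a b (d − a/2), solve the quadratic for a:
a = d − √(d² − 2M_n/(0.85 f'_c b)) = 415 − √(415² − 2 × 193×10⁶/(0.85 × 37.8 × 425)) = 35.58 mm.
A_s = 0.85 f'_c a b / f_y = 0.85 × 37.8 × 35.58 × 425 / 420 = 1156.8 mm².

A_s ≈ 1160 mm²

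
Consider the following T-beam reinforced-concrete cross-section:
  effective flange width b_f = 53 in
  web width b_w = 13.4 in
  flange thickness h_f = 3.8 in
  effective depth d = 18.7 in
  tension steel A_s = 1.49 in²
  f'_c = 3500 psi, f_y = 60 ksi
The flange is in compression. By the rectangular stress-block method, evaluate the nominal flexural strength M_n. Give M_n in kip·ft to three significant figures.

Tension: T = A_s f_y = 1.49 × 60 = 89.4 kips.
Try a within the flange: a = T/(0.85 f'_c b_f) = 89.4/(0.85 × 3.5 × 53) = 0.567 in.
Since a = 0.567 ≤ h_f = 3.8 in, the stress block lies entirely in the flange; analyse as a rectangular beam of width b_f.
M_n = T(d − a/2) = 89.4 × (18.7 − 0.2835) = 1646.4 kip·in.
M_n = 1646.4/12 = 137.20 kip·ft.

M_n ≈ 137 kip·ft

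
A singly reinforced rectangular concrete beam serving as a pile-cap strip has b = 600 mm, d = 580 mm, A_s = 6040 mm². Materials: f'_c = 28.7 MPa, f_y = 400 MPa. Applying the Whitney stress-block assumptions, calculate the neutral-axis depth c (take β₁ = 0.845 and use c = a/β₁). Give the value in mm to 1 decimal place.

c ≈ 195.3 mm

T = A_s f_y = 6040 × 400 = 2416000 N = 2416 kN.
Setting C = 0.85 f'_c a b equal to T: a = 2416000/(0.85 × 28.7 × 600) = 165.061 mm.
With β₁ = 0.845, c = a/β₁ = 165.061/0.845 = 195.3 mm.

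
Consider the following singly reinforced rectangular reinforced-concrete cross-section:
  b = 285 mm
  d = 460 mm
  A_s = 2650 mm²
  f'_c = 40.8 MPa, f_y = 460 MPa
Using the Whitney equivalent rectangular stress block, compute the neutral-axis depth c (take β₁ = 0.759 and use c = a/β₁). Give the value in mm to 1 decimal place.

T = A_s f_y = 2650 × 460 = 1219000 N = 1219 kN.
Setting C = 0.85 f'_c a b equal to T: a = 1219000/(0.85 × 40.8 × 285) = 123.333 mm.
With β₁ = 0.759, c = a/β₁ = 123.333/0.759 = 162.5 mm.

c ≈ 162.5 mm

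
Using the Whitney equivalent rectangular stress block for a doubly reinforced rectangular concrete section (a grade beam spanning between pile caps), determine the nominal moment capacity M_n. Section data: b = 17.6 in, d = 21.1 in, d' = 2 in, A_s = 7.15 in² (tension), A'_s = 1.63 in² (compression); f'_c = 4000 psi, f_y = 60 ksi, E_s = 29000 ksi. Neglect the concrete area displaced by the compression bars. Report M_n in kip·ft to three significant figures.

Assume both steels yield.
a = (A_s − A'_s) f_y/(0.85 f'_c b) = (7.15 − 1.63) × 60/(0.85 × 4 × 17.6) = 5.535 in.
c = a/β₁ = 5.535/0.85 = 6.512 in; ε'_s = 0.003(c − d')/c = 0.0021 ≥ ε_y = 0.0021, so the compression steel yields.
M_n = (A_s − A'_s) f_y (d − a/2) + A'_s f_y (d − d') = 331.2 × (21.1 − 2.7675) + 97.8 × (21.1 − 2) = 6071.7 + 1868.0 = 7939.7 kip·in = 7939.7/12 = 661.64 kip·ft.

M_n ≈ 662 kip·ft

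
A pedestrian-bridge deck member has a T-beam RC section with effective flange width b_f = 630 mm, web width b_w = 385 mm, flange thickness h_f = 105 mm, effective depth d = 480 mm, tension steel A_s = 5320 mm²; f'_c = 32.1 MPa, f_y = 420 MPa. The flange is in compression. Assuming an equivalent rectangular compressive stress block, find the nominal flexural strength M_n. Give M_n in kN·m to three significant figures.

M_n ≈ 924 kN·m

Tension: T = A_s f_y = 5320 × 420 = 2234400 N.
Try a within the flange: a = T/(0.85 f'_c b_f) = 2234400/(0.85 × 32.1 × 630) = 129.99 mm.
a = 129.99 > h_f = 105 mm: the block extends into the web. Split into flange-overhang and web parts.
C_f = 0.85 f'_c (b_f − b_w) h_f = 0.85 × 32.1 × (630 − 385) × 105 = 701907 N.
Remaining web compression depth: a_w = (T − C_f)/(0.85 f'_c b_w) = (2234400 − 701907)/(0.85 × 32.1 × 385) = 145.89 mm.
M_n = C_f(d − h_f/2) + (T − C_f)(d − a_w/2) = 701907 × (480 − 52.5) + 1532493 × (480 − 72.945) = 300.07 + 623.81 = 923.88 × 10⁶ N·mm.
M_n = 923.88 kN·m.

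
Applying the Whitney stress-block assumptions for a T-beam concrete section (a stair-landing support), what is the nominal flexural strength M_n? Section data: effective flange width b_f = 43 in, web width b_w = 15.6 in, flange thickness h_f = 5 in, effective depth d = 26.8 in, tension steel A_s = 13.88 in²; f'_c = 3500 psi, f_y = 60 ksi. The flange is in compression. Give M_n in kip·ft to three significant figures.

M_n ≈ 1610 kip·ft

Tension: T = A_s f_y = 13.88 × 60 = 832.8 kips.
Try a within the flange: a = T/(0.85 f'_c b_f) = 832.8/(0.85 × 3.5 × 43) = 6.510 in.
a = 6.510 > h_f = 5 in: the block extends into the web. Split into flange-overhang and web parts.
C_f = 0.85 f'_c (b_f − b_w) h_f = 0.85 × 3.5 × (43 − 15.6) × 5 = 407.6 kips.
Remaining web compression depth: a_w = (T − C_f)/(0.85 f'_c b_w) = (832.8 − 407.6)/(0.85 × 3.5 × 15.6) = 9.162 in.
M_n = C_f(d − h_f/2) + (T − C_f)(d − a_w/2) = 407.6 × (26.8 − 2.5) + 425.2 × (26.8 − 4.581) = 9904.7 + 9447.5 = 19352.2 kip·in.
M_n = 19352.2/12 = 1612.68 kip·ft.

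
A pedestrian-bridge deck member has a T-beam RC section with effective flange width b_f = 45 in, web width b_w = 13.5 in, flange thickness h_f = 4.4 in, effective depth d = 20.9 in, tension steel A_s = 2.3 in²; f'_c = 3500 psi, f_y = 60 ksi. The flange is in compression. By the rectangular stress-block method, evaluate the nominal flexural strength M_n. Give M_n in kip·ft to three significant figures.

M_n ≈ 234 kip·ft

Tension: T = A_s f_y = 2.3 × 60 = 138 kips.
Try a within the flange: a = T/(0.85 f'_c b_f) = 138/(0.85 × 3.5 × 45) = 1.031 in.
Since a = 1.031 ≤ h_f = 4.4 in, the stress block lies entirely in the flange; analyse as a rectangular beam of width b_f.
M_n = T(d − a/2) = 138 × (20.9 − 0.5155) = 2813.1 kip·in.
M_n = 2813.1/12 = 234.43 kip·ft.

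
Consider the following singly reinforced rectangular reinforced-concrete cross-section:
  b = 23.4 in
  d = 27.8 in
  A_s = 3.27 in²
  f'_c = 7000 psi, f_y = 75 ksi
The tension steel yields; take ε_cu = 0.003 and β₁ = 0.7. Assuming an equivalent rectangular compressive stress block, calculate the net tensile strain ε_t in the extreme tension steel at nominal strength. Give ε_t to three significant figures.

a = A_s f_y/(0.85 f'_c b) = 1.761 in.
β₁ = 0.7, so c = a/β₁ = 1.761/0.7 = 2.516 in.
From the linear strain diagram with ε_cu = 0.003: ε_t = 0.003 (d − c)/c = 0.003 × (27.8 − 2.516)/2.516 = 0.0301.
Since ε_t ≥ 0.005, the section is tension-controlled.

ε_t ≈ 0.0301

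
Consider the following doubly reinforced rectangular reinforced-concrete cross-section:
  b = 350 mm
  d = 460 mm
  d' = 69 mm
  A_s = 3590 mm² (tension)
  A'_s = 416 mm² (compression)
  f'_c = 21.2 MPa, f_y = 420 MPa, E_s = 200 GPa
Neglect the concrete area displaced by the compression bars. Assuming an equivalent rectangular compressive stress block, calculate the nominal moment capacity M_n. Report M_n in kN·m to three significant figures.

M_n ≈ 541 kN·m

Assume both tension and compression steel yield.
Net tension couple steel: A_s − A'_s = 3174 mm².
a = (A_s − A'_s) f_y / (0.85 f'_c b) = 1333080/(0.85 × 21.2 × 350) = 211.37 mm.
c = a/β₁ = 211.37/0.85 = 248.67 mm; ε'_s = 0.003(c − d')/c = 0.0022 ≥ f_y/E_s = 0.0021, so compression steel does yield.
M_n = (A_s − A'_s) f_y (d − a/2) + A'_s f_y (d − d') = [1333080 × (460 − 105.685) + 174720 × (460 − 69)] × 10⁻⁶ = 472.33 + 68.32 = 540.65 kN·m.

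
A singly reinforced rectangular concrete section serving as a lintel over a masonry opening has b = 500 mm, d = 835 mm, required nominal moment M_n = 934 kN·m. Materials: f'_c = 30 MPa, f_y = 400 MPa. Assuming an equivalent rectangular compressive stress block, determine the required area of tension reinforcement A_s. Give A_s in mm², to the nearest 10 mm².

With M_n = 0.85 f'_c a b (d − a/2), solve the quadratic for a:
a = d − √(d² − 2M_n/(0.85 f'_c b)) = 835 − √(835² − 2 × 934×10⁶/(0.85 × 30 × 500)) = 92.90 mm.
A_s = 0.85 f'_c a b / f_y = 0.85 × 30 × 92.90 × 500 / 400 = 2961.2 mm².

A_s ≈ 2960 mm²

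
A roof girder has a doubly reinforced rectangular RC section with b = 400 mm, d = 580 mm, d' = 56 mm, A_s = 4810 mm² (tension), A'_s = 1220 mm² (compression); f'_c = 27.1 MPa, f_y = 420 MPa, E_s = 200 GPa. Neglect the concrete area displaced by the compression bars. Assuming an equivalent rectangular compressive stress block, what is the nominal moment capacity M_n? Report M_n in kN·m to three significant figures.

Assume both tension and compression steel yield.
Net tension couple steel: A_s − A'_s = 3590 mm².
a = (A_s − A'_s) f_y / (0.85 f'_c b) = 1507800/(0.85 × 27.1 × 400) = 163.64 mm.
c = a/β₁ = 163.64/0.85 = 192.52 mm; ε'_s = 0.003(c − d')/c = 0.0021 ≥ f_y/E_s = 0.0021, so compression steel does yield.
M_n = (A_s − A'_s) f_y (d − a/2) + A'_s f_y (d − d') = [1507800 × (580 − 81.82) + 512400 × (580 − 56)] × 10⁻⁶ = 751.16 + 268.50 = 1019.66 kN·m.

M_n ≈ 1020 kN·m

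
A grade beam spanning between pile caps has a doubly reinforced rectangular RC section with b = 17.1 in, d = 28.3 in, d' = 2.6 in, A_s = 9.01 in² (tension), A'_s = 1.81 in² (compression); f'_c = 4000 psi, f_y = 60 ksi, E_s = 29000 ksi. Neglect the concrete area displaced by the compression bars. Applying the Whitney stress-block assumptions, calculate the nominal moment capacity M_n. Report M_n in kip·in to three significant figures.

M_n ≈ 13400 kip·in

Assume both steels yield.
a = (A_s − A'_s) f_y/(0.85 f'_c b) = (9.01 − 1.81) × 60/(0.85 × 4 × 17.1) = 7.430 in.
c = a/β₁ = 7.430/0.85 = 8.741 in; ε'_s = 0.003(c − d')/c = 0.0021 ≥ ε_y = 0.0021, so the compression steel yields.
M_n = (A_s − A'_s) f_y (d − a/2) + A'_s f_y (d − d') = 432 × (28.3 − 3.715) + 108.6 × (28.3 − 2.6) = 10620.7 + 2791.0 = 13411.7 kip·in.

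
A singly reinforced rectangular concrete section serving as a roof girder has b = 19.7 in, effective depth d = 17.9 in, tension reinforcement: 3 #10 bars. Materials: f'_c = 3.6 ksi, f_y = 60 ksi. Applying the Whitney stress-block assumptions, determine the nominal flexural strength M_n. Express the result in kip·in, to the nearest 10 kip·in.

M_n ≈ 3660 kip·in

A_s = 3 × 1.27 = 3.81 in².
T = A_s f_y = 3.81 × 60 = 228.6 kips.
a = T/(0.85 f'_c b) = 228.6/(0.85 × 3.6 × 19.7) = 3.792 in.
M_n = T(d − a/2) = 228.6 × (17.9 − 1.896) = 3658.5 kip·in.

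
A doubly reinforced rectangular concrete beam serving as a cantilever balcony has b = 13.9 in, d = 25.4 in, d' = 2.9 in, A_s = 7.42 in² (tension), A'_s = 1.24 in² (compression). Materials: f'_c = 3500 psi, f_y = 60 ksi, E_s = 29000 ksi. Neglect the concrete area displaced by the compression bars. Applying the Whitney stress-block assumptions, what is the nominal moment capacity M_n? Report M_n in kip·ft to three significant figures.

M_n ≈ 786 kip·ft

Assume both steels yield.
a = (A_s − A'_s) f_y/(0.85 f'_c b) = (7.42 − 1.24) × 60/(0.85 × 3.5 × 13.9) = 8.967 in.
c = a/β₁ = 8.967/0.85 = 10.549 in; ε'_s = 0.003(c − d')/c = 0.0022 ≥ ε_y = 0.0021, so the compression steel yields.
M_n = (A_s − A'_s) f_y (d − a/2) + A'_s f_y (d − d') = 370.8 × (25.4 − 4.4835) + 74.4 × (25.4 − 2.9) = 7755.8 + 1674.0 = 9429.8 kip·in = 9429.8/12 = 785.82 kip·ft.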